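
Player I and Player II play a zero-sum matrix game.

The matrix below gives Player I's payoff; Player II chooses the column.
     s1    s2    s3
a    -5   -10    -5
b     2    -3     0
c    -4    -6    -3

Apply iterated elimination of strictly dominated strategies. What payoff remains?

-3

Row c is strictly dominated by row b (2>-4, -3>-6, 0>-3); eliminate c.
Row a is strictly dominated by row b (2>-5, -3>-10, 0>-5); eliminate a.
Column s1 is strictly dominated by s2 for Player II (-3<2); eliminate s1.
Column s3 is strictly dominated by s2 for Player II (-3<0); eliminate s3.
Only (b, s2) remains, with payoff -3.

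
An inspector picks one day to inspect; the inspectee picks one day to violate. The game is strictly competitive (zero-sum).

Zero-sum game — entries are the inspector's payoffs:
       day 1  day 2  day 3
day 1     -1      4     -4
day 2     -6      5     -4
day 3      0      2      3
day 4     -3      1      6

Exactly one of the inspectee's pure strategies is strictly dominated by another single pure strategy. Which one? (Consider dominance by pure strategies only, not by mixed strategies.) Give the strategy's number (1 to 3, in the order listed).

The inspectee prefers columns that give the inspector less. Compare day 2 with day 1: -1 < 4, -6 < 5, 0 < 2, -3 < 1.
So day 1 strictly dominates day 2 for the inspectee; day 2 is strictly dominated.

2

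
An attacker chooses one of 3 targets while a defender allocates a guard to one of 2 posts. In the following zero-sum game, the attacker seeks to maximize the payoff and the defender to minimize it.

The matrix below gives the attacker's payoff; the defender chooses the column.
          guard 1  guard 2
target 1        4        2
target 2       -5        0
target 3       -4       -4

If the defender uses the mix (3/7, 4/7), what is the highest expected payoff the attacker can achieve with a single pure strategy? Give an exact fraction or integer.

20/7

target 1: (4)·(3/7) + (2)·(4/7) = 20/7.
target 2: (-5)·(3/7) + (0)·(4/7) = -15/7.
target 3: (-4)·(3/7) + (-4)·(4/7) = -4.
The best pure response is target 1 with expected payoff 20/7.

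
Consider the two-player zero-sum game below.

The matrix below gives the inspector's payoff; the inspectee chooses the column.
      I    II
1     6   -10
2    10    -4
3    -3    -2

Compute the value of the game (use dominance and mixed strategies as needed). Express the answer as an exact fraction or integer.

Row 1 is strictly dominated by row 2, so the inspector never plays it.
The remaining 2×2 game on (2, 3) × (I, II) has no saddle point. Let the inspector play 2 with probability p; indifference gives 10p − 3(1−p) = −4p − 2(1−p), so p = 1/15.
Similarly the inspectee's optimal q on I is 2/15, and the value is 10·(2/15) + (-4)·(13/15) = -32/15.

-32/15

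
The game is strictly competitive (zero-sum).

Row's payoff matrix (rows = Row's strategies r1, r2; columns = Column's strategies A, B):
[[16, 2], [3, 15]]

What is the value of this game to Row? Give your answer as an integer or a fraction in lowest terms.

9

Row minima are 2 and 3, so Row's maximin is 3; column maxima are 16 and 15, so Column's minimax is 15. These differ, so the equilibrium is in mixed strategies.
Let Row play r1 with probability p. Column is indifferent when 16p + 3(1−p) = 2p + 15(1−p), giving p = 6/13.
Let Column play A with probability q. Row is indifferent when 16q + 2(1−q) = 3q + 15(1−q), giving q = 1/2.
The value is 16·(1/2) + (2)·(1/2) = 9.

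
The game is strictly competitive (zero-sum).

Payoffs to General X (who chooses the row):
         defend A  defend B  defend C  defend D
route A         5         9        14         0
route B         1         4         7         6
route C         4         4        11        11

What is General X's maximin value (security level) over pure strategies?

4

The worst-case payoff for each row is route A: 0, route B: 1, route C: 4.
The best of these is 4.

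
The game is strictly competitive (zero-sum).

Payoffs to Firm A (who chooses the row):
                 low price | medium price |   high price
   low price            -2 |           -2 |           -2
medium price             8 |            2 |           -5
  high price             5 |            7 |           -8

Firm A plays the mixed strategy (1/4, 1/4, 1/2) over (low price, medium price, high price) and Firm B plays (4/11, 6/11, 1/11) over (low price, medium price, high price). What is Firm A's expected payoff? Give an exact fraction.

Against (4/11, 6/11, 1/11), each row's expected payoff is low price: -2; medium price: 39/11; high price: 54/11.
Taking the (1/4, 1/4, 1/2)-weighted average: (1/4)·(-2) + (1/4)·(39/11) + (1/2)·(54/11) = 125/44.

125/44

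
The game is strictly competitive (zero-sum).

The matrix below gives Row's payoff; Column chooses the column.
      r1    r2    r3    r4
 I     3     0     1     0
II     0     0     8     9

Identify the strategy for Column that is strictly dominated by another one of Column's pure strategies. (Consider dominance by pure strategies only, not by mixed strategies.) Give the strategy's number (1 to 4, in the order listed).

Column prefers columns that give Row less. Compare r3 with r2: 0 < 1, 0 < 8.
So r2 strictly dominates r3 for Column; r3 is strictly dominated.

3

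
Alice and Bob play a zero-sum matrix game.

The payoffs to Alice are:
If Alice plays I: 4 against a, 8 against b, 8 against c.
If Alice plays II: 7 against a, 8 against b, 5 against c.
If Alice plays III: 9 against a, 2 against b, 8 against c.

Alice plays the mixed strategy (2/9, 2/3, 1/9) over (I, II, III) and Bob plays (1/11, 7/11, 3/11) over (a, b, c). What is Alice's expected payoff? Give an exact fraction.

683/99

Against (1/11, 7/11, 3/11), each row's expected payoff is I: 84/11; II: 78/11; III: 47/11.
Taking the (2/9, 2/3, 1/9)-weighted average: (2/9)·(84/11) + (2/3)·(78/11) + (1/9)·(47/11) = 683/99.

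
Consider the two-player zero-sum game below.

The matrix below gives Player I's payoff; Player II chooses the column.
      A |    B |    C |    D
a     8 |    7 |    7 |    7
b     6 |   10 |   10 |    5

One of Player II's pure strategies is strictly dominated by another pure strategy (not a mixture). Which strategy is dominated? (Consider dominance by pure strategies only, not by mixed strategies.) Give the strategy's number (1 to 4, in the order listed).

Player II prefers columns that give Player I less. Compare A with D: 7 < 8, 5 < 6.
So D strictly dominates A for Player II; A is strictly dominated.

1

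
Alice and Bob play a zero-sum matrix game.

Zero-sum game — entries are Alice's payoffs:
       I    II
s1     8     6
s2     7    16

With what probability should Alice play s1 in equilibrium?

Row minima are 6 and 7, so Alice's maximin is 7; column maxima are 8 and 16, so Bob's minimax is 8. These differ, so the equilibrium is in mixed strategies.
Let Alice play s1 with probability p. Bob is indifferent when 8p + 7(1−p) = 6p + 16(1−p), giving p = 9/11.

9/11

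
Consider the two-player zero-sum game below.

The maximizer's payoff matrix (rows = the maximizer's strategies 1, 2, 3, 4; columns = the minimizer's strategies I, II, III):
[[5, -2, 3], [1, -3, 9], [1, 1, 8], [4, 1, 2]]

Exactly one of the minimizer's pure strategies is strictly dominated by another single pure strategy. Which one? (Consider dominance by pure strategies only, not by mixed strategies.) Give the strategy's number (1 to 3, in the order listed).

3

The minimizer prefers columns that give the maximizer less. Compare III with II: -2 < 3, -3 < 9, 1 < 8, 1 < 2.
So II strictly dominates III for the minimizer; III is strictly dominated.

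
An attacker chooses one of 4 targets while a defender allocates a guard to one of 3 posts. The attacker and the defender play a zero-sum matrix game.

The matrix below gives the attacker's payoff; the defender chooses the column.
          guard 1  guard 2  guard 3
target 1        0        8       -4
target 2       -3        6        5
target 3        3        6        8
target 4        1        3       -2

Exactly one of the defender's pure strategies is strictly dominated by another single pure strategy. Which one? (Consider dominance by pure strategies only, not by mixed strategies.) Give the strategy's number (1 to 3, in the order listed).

The defender prefers columns that give the attacker less. Compare guard 2 with guard 1: 0 < 8, -3 < 6, 3 < 6, 1 < 3.
So guard 1 strictly dominates guard 2 for the defender; guard 2 is strictly dominated.

2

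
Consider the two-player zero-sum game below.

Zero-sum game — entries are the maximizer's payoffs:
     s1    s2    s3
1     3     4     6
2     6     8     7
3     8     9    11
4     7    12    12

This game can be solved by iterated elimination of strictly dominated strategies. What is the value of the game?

Column s3 is strictly dominated by s1 for the minimizer (3<6, 6<7, 8<11, 7<12); eliminate s3.
Column s2 is strictly dominated by s1 for the minimizer (3<4, 6<8, 8<9, 7<12); eliminate s2.
Row 1 is strictly dominated by row 2 (6>3); eliminate 1.
Row 4 is strictly dominated by row 3 (8>7); eliminate 4.
Row 2 is strictly dominated by row 3 (8>6); eliminate 2.
Only (3, s1) remains, with payoff 8.

8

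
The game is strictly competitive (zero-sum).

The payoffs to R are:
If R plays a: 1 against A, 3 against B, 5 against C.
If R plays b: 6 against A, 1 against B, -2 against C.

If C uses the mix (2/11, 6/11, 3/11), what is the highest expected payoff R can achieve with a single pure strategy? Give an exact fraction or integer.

a: (1)·(2/11) + (3)·(6/11) + (5)·(3/11) = 35/11.
b: (6)·(2/11) + (1)·(6/11) + (-2)·(3/11) = 12/11.
The best pure response is a with expected payoff 35/11.

35/11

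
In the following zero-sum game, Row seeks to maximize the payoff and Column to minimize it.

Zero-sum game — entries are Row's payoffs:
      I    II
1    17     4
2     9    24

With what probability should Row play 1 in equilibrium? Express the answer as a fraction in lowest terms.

Row minima are 4 and 9, so Row's maximin is 9; column maxima are 17 and 24, so Column's minimax is 17. These differ, so the equilibrium is in mixed strategies.
Let Row play 1 with probability p. Column is indifferent when 17p + 9(1−p) = 4p + 24(1−p), giving p = 15/28.

15/28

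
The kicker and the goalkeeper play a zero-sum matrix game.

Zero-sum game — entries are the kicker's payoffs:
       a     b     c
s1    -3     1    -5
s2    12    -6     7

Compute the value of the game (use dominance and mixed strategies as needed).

-23/19

Column a is strictly dominated by c for the goalkeeper (it gives the kicker more in every row).
The remaining 2×2 game on (s1, s2) × (b, c) has no saddle point. Let the kicker play s1 with probability p; indifference gives p − 6(1−p) = −5p + 7(1−p), so p = 13/19.
Similarly the goalkeeper's optimal q on b is 12/19, and the value is 1·(12/19) + (-5)·(7/19) = -23/19.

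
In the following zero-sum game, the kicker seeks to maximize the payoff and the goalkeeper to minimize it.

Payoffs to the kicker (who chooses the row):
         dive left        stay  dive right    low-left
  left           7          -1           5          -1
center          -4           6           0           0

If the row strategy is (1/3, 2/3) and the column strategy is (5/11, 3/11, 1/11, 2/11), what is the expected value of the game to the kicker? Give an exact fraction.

31/33

Against (5/11, 3/11, 1/11, 2/11), each row's expected payoff is left: 35/11; center: -2/11.
Taking the (1/3, 2/3)-weighted average: (1/3)·(35/11) + (2/3)·(-2/11) = 31/33.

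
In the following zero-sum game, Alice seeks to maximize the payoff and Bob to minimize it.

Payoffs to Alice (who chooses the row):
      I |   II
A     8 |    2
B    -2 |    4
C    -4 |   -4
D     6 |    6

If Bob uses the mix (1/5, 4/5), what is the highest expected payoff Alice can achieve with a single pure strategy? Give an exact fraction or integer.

6

A: (8)·(1/5) + (2)·(4/5) = 16/5.
B: (-2)·(1/5) + (4)·(4/5) = 14/5.
C: (-4)·(1/5) + (-4)·(4/5) = -4.
D: (6)·(1/5) + (6)·(4/5) = 6.
The best pure response is D with expected payoff 6.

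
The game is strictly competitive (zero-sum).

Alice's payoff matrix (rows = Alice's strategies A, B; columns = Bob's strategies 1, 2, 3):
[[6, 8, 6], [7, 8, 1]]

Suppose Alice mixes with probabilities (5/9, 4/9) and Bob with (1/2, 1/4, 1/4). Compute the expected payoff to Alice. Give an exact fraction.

Against (1/2, 1/4, 1/4), each row's expected payoff is A: 13/2; B: 23/4.
Taking the (5/9, 4/9)-weighted average: (5/9)·(13/2) + (4/9)·(23/4) = 37/6.

37/6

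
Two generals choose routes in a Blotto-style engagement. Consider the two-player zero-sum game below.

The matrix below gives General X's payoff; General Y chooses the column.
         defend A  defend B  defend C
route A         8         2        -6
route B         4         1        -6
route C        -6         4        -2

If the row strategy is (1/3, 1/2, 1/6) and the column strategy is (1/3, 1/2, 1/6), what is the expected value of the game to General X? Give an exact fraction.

5/4

Against (1/3, 1/2, 1/6), each row's expected payoff is route A: 8/3; route B: 5/6; route C: -1/3.
Taking the (1/3, 1/2, 1/6)-weighted average: (1/3)·(8/3) + (1/2)·(5/6) + (1/6)·(-1/3) = 5/4.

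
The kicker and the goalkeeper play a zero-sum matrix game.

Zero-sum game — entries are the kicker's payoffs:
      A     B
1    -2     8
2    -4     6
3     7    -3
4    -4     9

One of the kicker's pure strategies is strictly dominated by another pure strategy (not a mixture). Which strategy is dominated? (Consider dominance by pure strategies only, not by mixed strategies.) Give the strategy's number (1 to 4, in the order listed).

2

Compare 2 with 1: -2 > -4, 8 > 6.
So 1 strictly dominates 2 for the kicker; 2 is strictly dominated.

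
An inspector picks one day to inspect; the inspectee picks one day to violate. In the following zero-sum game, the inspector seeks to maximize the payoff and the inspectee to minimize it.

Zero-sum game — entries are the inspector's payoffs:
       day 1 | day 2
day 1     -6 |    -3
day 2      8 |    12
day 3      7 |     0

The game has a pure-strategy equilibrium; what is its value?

Row minima: -6, 8, 0 → the inspector's maximin is 8.
Column maxima: 8, 12 → the inspectee's minimax is 8.
They coincide at (day 2, day 1), so the value is 8.

8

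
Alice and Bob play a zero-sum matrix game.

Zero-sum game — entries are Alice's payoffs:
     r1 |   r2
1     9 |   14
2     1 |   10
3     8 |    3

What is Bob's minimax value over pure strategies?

9

The worst case (largest entry) in each column is r1: 9, r2: 14.
The best (smallest) of these is 9.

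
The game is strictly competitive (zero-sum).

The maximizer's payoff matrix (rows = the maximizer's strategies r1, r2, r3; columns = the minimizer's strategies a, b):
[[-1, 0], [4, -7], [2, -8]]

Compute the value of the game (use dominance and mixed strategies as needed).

Row r3 is strictly dominated by row r2, so the maximizer never plays it.
The remaining 2×2 game on (r1, r2) × (a, b) has no saddle point. Let the maximizer play r1 with probability p; indifference gives −p + 4(1−p) = −7(1−p), so p = 11/12.
Similarly the minimizer's optimal q on a is 7/12, and the value is -1·(7/12) + (0)·(5/12) = -7/12.

-7/12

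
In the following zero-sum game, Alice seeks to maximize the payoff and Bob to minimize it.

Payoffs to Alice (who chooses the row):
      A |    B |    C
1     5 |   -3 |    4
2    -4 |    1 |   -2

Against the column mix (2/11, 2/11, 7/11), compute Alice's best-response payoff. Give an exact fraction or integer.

1: (5)·(2/11) + (-3)·(2/11) + (4)·(7/11) = 32/11.
2: (-4)·(2/11) + (1)·(2/11) + (-2)·(7/11) = -20/11.
The best pure response is 1 with expected payoff 32/11.

32/11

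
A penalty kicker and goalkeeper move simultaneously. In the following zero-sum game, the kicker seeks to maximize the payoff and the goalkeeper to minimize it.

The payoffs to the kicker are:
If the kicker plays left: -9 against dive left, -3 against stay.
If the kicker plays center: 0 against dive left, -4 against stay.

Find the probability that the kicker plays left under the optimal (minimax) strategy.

Row minima are -9 and -4, so the kicker's maximin is -4; column maxima are 0 and -3, so the goalkeeper's minimax is -3. These differ, so the equilibrium is in mixed strategies.
Let the kicker play left with probability p. The goalkeeper is indifferent when −9p = −3p − 4(1−p), giving p = 2/5.

2/5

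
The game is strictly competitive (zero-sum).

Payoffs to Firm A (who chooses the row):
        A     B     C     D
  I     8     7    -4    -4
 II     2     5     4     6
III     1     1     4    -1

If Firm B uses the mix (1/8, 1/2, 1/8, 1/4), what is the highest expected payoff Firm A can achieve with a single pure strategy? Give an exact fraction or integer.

I: (8)·(1/8) + (7)·(1/2) + (-4)·(1/8) + (-4)·(1/4) = 3.
II: (2)·(1/8) + (5)·(1/2) + (4)·(1/8) + (6)·(1/4) = 19/4.
III: (1)·(1/8) + (1)·(1/2) + (4)·(1/8) + (-1)·(1/4) = 7/8.
The best pure response is II with expected payoff 19/4.

19/4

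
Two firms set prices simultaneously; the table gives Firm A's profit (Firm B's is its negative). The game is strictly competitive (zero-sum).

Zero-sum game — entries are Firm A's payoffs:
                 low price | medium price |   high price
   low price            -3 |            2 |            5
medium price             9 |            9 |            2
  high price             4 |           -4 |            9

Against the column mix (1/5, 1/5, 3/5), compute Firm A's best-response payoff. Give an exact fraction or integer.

27/5

low price: (-3)·(1/5) + (2)·(1/5) + (5)·(3/5) = 14/5.
medium price: (9)·(1/5) + (9)·(1/5) + (2)·(3/5) = 24/5.
high price: (4)·(1/5) + (-4)·(1/5) + (9)·(3/5) = 27/5.
The best pure response is high price with expected payoff 27/5.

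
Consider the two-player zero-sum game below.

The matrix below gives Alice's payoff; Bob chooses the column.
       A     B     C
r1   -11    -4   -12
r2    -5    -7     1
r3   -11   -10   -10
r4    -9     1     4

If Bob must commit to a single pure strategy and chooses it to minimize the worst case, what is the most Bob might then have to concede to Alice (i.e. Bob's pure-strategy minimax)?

-5

The worst case (largest entry) in each column is A: -5, B: 1, C: 4.
The best (smallest) of these is -5.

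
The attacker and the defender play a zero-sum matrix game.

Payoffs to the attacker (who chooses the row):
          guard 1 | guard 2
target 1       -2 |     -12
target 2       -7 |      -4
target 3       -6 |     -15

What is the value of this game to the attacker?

-76/13

Row target 3 is strictly dominated by row target 1, so the attacker never plays it.
The remaining 2×2 game on (target 1, target 2) × (guard 1, guard 2) has no saddle point. Let the attacker play target 1 with probability p; indifference gives −2p − 7(1−p) = −12p − 4(1−p), so p = 3/13.
Similarly the defender's optimal q on guard 1 is 8/13, and the value is -2·(8/13) + (-12)·(5/13) = -76/13.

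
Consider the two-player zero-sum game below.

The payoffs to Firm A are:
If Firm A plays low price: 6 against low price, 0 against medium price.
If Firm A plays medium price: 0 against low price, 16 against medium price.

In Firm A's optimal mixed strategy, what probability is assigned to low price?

Row minima are 0 and 0, so Firm A's maximin is 0; column maxima are 6 and 16, so Firm B's minimax is 6. These differ, so the equilibrium is in mixed strategies.
Let Firm A play low price with probability p. Firm B is indifferent when 6p = 16(1−p), giving p = 8/11.

8/11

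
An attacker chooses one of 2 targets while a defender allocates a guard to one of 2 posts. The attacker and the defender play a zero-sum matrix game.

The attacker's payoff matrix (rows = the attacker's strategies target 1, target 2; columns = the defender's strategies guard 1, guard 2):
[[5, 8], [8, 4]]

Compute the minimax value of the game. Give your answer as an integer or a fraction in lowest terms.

44/7

Row minima are 5 and 4, so the attacker's maximin is 5; column maxima are 8 and 8, so the defender's minimax is 8. These differ, so the equilibrium is in mixed strategies.
Let the attacker play target 1 with probability p. The defender is indifferent when 5p + 8(1−p) = 8p + 4(1−p), giving p = 4/7.
Let the defender play guard 1 with probability q. The attacker is indifferent when 5q + 8(1−q) = 8q + 4(1−q), giving q = 4/7.
The value is 5·(4/7) + (8)·(3/7) = 44/7.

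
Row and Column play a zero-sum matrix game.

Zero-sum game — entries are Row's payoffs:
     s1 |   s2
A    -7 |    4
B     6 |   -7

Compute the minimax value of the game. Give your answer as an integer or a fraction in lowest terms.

Row minima are -7 and -7, so Row's maximin is -7; column maxima are 6 and 4, so Column's minimax is 4. These differ, so the equilibrium is in mixed strategies.
Let Row play A with probability p. Column is indifferent when −7p + 6(1−p) = 4p − 7(1−p), giving p = 13/24.
Let Column play s1 with probability q. Row is indifferent when −7q + 4(1−q) = 6q − 7(1−q), giving q = 11/24.
The value is -7·(11/24) + (4)·(13/24) = -25/24.

-25/24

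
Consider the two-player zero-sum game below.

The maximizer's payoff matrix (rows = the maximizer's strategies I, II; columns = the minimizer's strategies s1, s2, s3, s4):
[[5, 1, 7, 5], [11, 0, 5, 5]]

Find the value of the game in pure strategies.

1

Row minima: 1, 0 → the maximizer's maximin is 1.
Column maxima: 11, 1, 7, 5 → the minimizer's minimax is 1.
They coincide at (I, s2), so the value is 1.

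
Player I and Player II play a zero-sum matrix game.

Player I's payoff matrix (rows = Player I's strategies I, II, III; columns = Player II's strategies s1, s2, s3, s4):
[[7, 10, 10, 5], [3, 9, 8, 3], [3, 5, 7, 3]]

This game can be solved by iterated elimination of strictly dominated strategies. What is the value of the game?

5

Row III is strictly dominated by row I (7>3, 10>5, 10>7, 5>3); eliminate III.
Row II is strictly dominated by row I (7>3, 10>9, 10>8, 5>3); eliminate II.
Column s1 is strictly dominated by s4 for Player II (5<7); eliminate s1.
Column s3 is strictly dominated by s4 for Player II (5<10); eliminate s3.
Column s2 is strictly dominated by s4 for Player II (5<10); eliminate s2.
Only (I, s4) remains, with payoff 5.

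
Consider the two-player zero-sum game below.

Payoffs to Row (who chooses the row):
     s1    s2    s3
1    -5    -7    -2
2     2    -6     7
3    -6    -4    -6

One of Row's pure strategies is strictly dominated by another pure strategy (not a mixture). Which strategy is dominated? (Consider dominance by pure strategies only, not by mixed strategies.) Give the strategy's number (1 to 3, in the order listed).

1

Compare 1 with 2: 2 > -5, -6 > -7, 7 > -2.
So 2 strictly dominates 1 for Row; 1 is strictly dominated.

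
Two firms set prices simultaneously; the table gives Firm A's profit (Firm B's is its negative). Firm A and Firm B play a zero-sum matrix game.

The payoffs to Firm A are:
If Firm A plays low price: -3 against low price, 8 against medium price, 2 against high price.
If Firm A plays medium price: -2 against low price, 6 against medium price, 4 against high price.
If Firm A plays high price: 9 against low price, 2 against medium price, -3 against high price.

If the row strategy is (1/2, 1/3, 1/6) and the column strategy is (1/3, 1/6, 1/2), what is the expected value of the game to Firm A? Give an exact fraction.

7/4

Against (1/3, 1/6, 1/2), each row's expected payoff is low price: 4/3; medium price: 7/3; high price: 11/6.
Taking the (1/2, 1/3, 1/6)-weighted average: (1/2)·(4/3) + (1/3)·(7/3) + (1/6)·(11/6) = 7/4.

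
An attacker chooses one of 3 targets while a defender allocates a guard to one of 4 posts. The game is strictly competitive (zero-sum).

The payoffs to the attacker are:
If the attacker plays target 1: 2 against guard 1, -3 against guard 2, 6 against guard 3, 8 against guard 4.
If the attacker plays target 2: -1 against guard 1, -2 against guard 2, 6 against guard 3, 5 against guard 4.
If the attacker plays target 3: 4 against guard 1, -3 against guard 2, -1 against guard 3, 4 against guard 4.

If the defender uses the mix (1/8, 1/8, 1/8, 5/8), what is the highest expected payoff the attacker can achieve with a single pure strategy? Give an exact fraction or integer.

45/8

target 1: (2)·(1/8) + (-3)·(1/8) + (6)·(1/8) + (8)·(5/8) = 45/8.
target 2: (-1)·(1/8) + (-2)·(1/8) + (6)·(1/8) + (5)·(5/8) = 7/2.
target 3: (4)·(1/8) + (-3)·(1/8) + (-1)·(1/8) + (4)·(5/8) = 5/2.
The best pure response is target 1 with expected payoff 45/8.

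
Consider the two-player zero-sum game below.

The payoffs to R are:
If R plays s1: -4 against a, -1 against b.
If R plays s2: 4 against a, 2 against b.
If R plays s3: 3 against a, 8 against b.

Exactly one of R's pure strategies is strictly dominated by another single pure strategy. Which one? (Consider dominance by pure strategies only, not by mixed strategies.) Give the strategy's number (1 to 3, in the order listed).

Compare s1 with s2: 4 > -4, 2 > -1.
So s2 strictly dominates s1 for R; s1 is strictly dominated.

1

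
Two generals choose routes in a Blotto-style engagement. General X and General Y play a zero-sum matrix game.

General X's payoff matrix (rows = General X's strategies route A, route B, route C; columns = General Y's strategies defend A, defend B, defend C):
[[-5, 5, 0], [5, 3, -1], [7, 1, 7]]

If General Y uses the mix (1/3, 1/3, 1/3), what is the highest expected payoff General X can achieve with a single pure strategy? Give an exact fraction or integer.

5

route A: (-5)·(1/3) + (5)·(1/3) + (0)·(1/3) = 0.
route B: (5)·(1/3) + (3)·(1/3) + (-1)·(1/3) = 7/3.
route C: (7)·(1/3) + (1)·(1/3) + (7)·(1/3) = 5.
The best pure response is route C with expected payoff 5.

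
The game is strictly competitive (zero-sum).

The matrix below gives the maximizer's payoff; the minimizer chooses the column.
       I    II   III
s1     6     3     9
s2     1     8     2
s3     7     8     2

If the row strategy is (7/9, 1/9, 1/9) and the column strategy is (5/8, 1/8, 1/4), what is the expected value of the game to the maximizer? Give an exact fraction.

421/72

Against (5/8, 1/8, 1/4), each row's expected payoff is s1: 51/8; s2: 17/8; s3: 47/8.
Taking the (7/9, 1/9, 1/9)-weighted average: (7/9)·(51/8) + (1/9)·(17/8) + (1/9)·(47/8) = 421/72.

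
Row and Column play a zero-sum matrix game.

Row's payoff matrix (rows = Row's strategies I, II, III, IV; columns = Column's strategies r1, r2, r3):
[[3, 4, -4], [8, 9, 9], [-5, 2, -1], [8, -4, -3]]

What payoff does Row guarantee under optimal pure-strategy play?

8

Row minima: -4, 8, -5, -4 → Row's maximin is 8.
Column maxima: 8, 9, 9 → Column's minimax is 8.
They coincide at (II, r1), so the value is 8.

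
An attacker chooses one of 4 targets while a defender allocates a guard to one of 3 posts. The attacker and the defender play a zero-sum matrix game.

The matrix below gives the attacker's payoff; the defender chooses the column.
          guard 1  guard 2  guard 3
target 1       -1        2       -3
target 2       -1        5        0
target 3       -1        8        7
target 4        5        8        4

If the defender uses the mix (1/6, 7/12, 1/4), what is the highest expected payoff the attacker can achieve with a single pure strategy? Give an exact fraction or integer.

target 1: (-1)·(1/6) + (2)·(7/12) + (-3)·(1/4) = 1/4.
target 2: (-1)·(1/6) + (5)·(7/12) + (0)·(1/4) = 11/4.
target 3: (-1)·(1/6) + (8)·(7/12) + (7)·(1/4) = 25/4.
target 4: (5)·(1/6) + (8)·(7/12) + (4)·(1/4) = 13/2.
The best pure response is target 4 with expected payoff 13/2.

13/2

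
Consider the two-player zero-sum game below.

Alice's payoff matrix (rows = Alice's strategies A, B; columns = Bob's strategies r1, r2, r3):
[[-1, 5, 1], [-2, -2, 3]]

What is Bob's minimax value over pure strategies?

The worst case (largest entry) in each column is r1: -1, r2: 5, r3: 3.
The best (smallest) of these is -1.

-1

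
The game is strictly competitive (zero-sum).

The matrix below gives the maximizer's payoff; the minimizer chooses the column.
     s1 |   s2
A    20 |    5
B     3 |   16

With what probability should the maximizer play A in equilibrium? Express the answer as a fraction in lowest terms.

Row minima are 5 and 3, so the maximizer's maximin is 5; column maxima are 20 and 16, so the minimizer's minimax is 16. These differ, so the equilibrium is in mixed strategies.
Let the maximizer play A with probability p. The minimizer is indifferent when 20p + 3(1−p) = 5p + 16(1−p), giving p = 13/28.

13/28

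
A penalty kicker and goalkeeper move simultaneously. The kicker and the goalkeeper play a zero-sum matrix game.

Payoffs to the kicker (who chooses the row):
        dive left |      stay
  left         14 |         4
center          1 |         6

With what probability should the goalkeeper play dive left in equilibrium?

Row minima are 4 and 1, so the kicker's maximin is 4; column maxima are 14 and 6, so the goalkeeper's minimax is 6. These differ, so the equilibrium is in mixed strategies.
Let the goalkeeper play dive left with probability q. The kicker is indifferent when 14q + 4(1−q) = q + 6(1−q), giving q = 2/15.

2/15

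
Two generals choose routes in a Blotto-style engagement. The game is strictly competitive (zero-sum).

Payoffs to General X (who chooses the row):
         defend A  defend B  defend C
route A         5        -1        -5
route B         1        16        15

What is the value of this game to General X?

Column defend B is strictly dominated by defend C for General Y (it gives General X more in every row).
The remaining 2×2 game on (route A, route B) × (defend A, defend C) has no saddle point. Let General X play route A with probability p; indifference gives 5p + (1−p) = −5p + 15(1−p), so p = 7/12.
Similarly General Y's optimal q on defend A is 5/6, and the value is 5·(5/6) + (-5)·(1/6) = 10/3.

10/3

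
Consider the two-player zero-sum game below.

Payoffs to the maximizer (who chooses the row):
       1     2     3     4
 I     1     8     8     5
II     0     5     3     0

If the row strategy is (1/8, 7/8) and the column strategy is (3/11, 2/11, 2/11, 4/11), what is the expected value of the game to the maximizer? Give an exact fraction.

Against (3/11, 2/11, 2/11, 4/11), each row's expected payoff is I: 5; II: 16/11.
Taking the (1/8, 7/8)-weighted average: (1/8)·(5) + (7/8)·(16/11) = 167/88.

167/88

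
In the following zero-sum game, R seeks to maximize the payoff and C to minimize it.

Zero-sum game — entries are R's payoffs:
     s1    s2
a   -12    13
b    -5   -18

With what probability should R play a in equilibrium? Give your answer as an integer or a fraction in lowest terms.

13/38

Row minima are -12 and -18, so R's maximin is -12; column maxima are -5 and 13, so C's minimax is -5. These differ, so the equilibrium is in mixed strategies.
Let R play a with probability p. C is indifferent when −12p − 5(1−p) = 13p − 18(1−p), giving p = 13/38.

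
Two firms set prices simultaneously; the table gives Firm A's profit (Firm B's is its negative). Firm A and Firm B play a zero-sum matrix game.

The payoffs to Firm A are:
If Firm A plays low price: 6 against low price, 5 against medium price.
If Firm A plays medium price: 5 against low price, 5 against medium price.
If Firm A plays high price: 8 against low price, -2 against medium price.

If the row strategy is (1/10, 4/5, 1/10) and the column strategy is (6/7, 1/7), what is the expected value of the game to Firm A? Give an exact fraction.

Against (6/7, 1/7), each row's expected payoff is low price: 41/7; medium price: 5; high price: 46/7.
Taking the (1/10, 4/5, 1/10)-weighted average: (1/10)·(41/7) + (4/5)·(5) + (1/10)·(46/7) = 367/70.

367/70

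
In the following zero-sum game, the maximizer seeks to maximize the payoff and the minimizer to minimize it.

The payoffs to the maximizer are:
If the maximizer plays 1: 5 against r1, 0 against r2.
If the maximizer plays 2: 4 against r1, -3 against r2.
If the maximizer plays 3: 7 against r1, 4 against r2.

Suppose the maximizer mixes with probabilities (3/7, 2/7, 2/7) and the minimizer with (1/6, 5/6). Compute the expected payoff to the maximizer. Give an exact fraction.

47/42

Against (1/6, 5/6), each row's expected payoff is 1: 5/6; 2: -11/6; 3: 9/2.
Taking the (3/7, 2/7, 2/7)-weighted average: (3/7)·(5/6) + (2/7)·(-11/6) + (2/7)·(9/2) = 47/42.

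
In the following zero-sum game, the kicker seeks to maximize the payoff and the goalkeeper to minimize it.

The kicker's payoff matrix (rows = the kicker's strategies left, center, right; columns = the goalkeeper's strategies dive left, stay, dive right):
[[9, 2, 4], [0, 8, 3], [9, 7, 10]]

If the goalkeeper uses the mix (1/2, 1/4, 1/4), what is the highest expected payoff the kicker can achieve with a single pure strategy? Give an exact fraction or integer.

35/4

left: (9)·(1/2) + (2)·(1/4) + (4)·(1/4) = 6.
center: (0)·(1/2) + (8)·(1/4) + (3)·(1/4) = 11/4.
right: (9)·(1/2) + (7)·(1/4) + (10)·(1/4) = 35/4.
The best pure response is right with expected payoff 35/4.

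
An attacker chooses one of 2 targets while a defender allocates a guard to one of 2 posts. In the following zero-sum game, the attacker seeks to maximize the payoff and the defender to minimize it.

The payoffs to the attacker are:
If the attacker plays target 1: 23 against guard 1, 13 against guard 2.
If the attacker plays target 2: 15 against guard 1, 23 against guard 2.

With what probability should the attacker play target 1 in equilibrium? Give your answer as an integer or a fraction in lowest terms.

Row minima are 13 and 15, so the attacker's maximin is 15; column maxima are 23 and 23, so the defender's minimax is 23. These differ, so the equilibrium is in mixed strategies.
Let the attacker play target 1 with probability p. The defender is indifferent when 23p + 15(1−p) = 13p + 23(1−p), giving p = 4/9.

4/9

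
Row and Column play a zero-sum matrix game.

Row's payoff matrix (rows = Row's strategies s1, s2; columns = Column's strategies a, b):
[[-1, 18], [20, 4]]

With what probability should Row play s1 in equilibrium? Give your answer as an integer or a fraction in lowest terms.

16/35

Row minima are -1 and 4, so Row's maximin is 4; column maxima are 20 and 18, so Column's minimax is 18. These differ, so the equilibrium is in mixed strategies.
Let Row play s1 with probability p. Column is indifferent when −p + 20(1−p) = 18p + 4(1−p), giving p = 16/35.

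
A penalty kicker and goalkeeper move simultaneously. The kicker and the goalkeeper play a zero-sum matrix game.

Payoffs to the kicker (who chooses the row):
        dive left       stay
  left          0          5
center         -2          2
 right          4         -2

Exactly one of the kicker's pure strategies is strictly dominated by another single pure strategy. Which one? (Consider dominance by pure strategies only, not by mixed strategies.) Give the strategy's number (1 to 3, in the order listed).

2

Compare center with left: 0 > -2, 5 > 2.
So left strictly dominates center for the kicker; center is strictly dominated.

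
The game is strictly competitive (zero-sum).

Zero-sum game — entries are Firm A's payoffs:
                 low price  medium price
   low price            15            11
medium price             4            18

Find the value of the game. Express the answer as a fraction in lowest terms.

113/9

Row minima are 11 and 4, so Firm A's maximin is 11; column maxima are 15 and 18, so Firm B's minimax is 15. These differ, so the equilibrium is in mixed strategies.
Let Firm A play low price with probability p. Firm B is indifferent when 15p + 4(1−p) = 11p + 18(1−p), giving p = 7/9.
Let Firm B play low price with probability q. Firm A is indifferent when 15q + 11(1−q) = 4q + 18(1−q), giving q = 7/18.
The value is 15·(7/18) + (11)·(11/18) = 113/9.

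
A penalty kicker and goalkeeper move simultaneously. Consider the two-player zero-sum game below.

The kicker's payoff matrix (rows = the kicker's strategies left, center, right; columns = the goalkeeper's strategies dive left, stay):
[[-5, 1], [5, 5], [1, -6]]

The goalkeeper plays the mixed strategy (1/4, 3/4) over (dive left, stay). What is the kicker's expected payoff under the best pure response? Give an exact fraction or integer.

left: (-5)·(1/4) + (1)·(3/4) = -1/2.
center: (5)·(1/4) + (5)·(3/4) = 5.
right: (1)·(1/4) + (-6)·(3/4) = -17/4.
The best pure response is center with expected payoff 5.

5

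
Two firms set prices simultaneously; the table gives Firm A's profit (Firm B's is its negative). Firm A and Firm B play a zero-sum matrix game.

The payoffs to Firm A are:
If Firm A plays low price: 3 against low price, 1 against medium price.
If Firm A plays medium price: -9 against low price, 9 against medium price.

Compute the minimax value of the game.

Row minima are 1 and -9, so Firm A's maximin is 1; column maxima are 3 and 9, so Firm B's minimax is 3. These differ, so the equilibrium is in mixed strategies.
Let Firm A play low price with probability p. Firm B is indifferent when 3p − 9(1−p) = p + 9(1−p), giving p = 9/10.
Let Firm B play low price with probability q. Firm A is indifferent when 3q + (1−q) = −9q + 9(1−q), giving q = 2/5.
The value is 3·(2/5) + (1)·(3/5) = 9/5.

9/5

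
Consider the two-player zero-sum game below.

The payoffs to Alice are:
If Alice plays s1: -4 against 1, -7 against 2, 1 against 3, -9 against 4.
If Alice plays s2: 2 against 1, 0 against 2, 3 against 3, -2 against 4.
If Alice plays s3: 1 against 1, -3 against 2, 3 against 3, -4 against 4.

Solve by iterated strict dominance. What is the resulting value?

Row s1 is strictly dominated by row s2 (2>-4, 0>-7, 3>1, -2>-9); eliminate s1.
Column 3 is strictly dominated by 1 for Bob (2<3, 1<3); eliminate 3.
Column 2 is strictly dominated by 4 for Bob (-2<0, -4<-3); eliminate 2.
Column 1 is strictly dominated by 4 for Bob (-2<2, -4<1); eliminate 1.
Row s3 is strictly dominated by row s2 (-2>-4); eliminate s3.
Only (s2, 4) remains, with payoff -2.

-2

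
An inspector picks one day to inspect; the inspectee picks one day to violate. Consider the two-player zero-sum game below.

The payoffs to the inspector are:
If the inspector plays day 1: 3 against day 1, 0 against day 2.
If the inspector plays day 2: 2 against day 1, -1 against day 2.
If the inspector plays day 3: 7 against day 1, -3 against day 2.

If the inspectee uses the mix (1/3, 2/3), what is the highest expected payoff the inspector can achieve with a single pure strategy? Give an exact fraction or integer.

1

day 1: (3)·(1/3) + (0)·(2/3) = 1.
day 2: (2)·(1/3) + (-1)·(2/3) = 0.
day 3: (7)·(1/3) + (-3)·(2/3) = 1/3.
The best pure response is day 1 with expected payoff 1.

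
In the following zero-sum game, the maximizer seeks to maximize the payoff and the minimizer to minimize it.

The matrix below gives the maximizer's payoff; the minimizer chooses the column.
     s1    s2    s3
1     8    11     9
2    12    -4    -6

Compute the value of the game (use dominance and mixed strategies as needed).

156/19

Column s2 is strictly dominated by s3 for the minimizer (it gives the maximizer more in every row).
The remaining 2×2 game on (1, 2) × (s1, s3) has no saddle point. Let the maximizer play 1 with probability p; indifference gives 8p + 12(1−p) = 9p − 6(1−p), so p = 18/19.
Similarly the minimizer's optimal q on s1 is 15/19, and the value is 8·(15/19) + (9)·(4/19) = 156/19.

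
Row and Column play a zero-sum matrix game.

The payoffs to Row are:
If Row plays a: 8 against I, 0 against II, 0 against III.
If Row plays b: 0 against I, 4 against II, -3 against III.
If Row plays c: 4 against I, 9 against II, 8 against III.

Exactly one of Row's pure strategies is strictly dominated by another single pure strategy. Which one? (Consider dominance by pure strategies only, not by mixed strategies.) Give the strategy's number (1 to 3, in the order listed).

Compare b with c: 4 > 0, 9 > 4, 8 > -3.
So c strictly dominates b for Row; b is strictly dominated.

2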